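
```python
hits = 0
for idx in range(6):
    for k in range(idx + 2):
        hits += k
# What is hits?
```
Trace:
  hits=0
  hits=0, idx=0, k=0
  hits=1, idx=0, k=1
  hits=1, idx=1, k=0
  hits=2, idx=1, k=1
  hits=4, idx=1, k=2
  hits=4, idx=2, k=0
  hits=5, idx=2, k=1
  hits=7, idx=2, k=2
  hits=10, idx=2, k=3
  hits=10, idx=3, k=0
  hits=11, idx=3, k=1
  hits=13, idx=3, k=2
  hits=16, idx=3, k=3
  hits=20, idx=3, k=4
  hits=20, idx=4, k=0
  hits=21, idx=4, k=1
  hits=23, idx=4, k=2
  hits=26, idx=4, k=3
  hits=30, idx=4, k=4
  hits=35, idx=4, k=5
  hits=35, idx=5, k=0
  hits=36, idx=5, k=1
  hits=38, idx=5, k=2
  hits=41, idx=5, k=3
  hits=45, idx=5, k=4
  hits=50, idx=5, k=5
  hits=56, idx=5, k=6

Final answer: 56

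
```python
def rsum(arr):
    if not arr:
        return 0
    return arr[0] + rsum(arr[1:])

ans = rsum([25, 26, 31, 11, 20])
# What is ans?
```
Call trace:
rsum(arr=[25, 26, 31, 11, 20])
  rsum(arr=[26, 31, 11, 20])
    rsum(arr=[31, 11, 20])
      rsum(arr=[11, 20])
        rsum(arr=[20])
          rsum(arr=[])
          -> return 0
        -> return 20
      -> return 31
    -> return 62
  -> return 88
-> return 113

Final answer: 113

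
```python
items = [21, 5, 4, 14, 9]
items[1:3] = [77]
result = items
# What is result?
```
Trace:
  items=[21, 5, 4, 14, 9]
  items=[21, 77, 14, 9]
  items=[21, 77, 14, 9], result=[21, 77, 14, 9]

Final answer: [21, 77, 14, 9]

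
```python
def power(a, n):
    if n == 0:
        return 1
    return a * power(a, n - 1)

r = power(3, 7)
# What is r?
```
Call trace:
power(a=3, n=7)
  power(a=3, n=6)
    power(a=3, n=5)
      power(a=3, n=4)
        power(a=3, n=3)
          power(a=3, n=2)
            power(a=3, n=1)
              power(a=3, n=0)
              -> return 1
            -> return 3
          -> return 9
        -> return 27
      -> return 81
    -> return 243
  -> return 729
-> return 2187

Final answer: 2187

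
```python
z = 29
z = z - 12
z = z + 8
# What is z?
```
Trace:
  z=29
  z=17
  z=25

Final answer: 25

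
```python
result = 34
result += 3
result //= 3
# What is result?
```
Trace:
  result=34
  result=37
  result=12

Final answer: 12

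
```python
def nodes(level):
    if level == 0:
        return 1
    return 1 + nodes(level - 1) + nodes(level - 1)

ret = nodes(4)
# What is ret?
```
Call trace (a repeated sub-call is expanded the first time; later identical calls just restate its return value):
nodes(level=4)
  nodes(level=3)
    nodes(level=2)
      nodes(level=1)
        nodes(level=0)
        -> return 1
        nodes(level=0)
        -> return 1
      -> return 3
      nodes(level=1) -> return 3  (same call as traced above)
    -> return 7
    nodes(level=2) -> return 7  (same call as traced above)
  -> return 15
  nodes(level=3) -> return 15  (same call as traced above)
-> return 31

Final answer: 31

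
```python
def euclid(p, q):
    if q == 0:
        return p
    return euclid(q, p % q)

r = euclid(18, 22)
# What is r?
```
Call trace:
euclid(p=18, q=22)
  euclid(p=22, q=18)
    euclid(p=18, q=4)
      euclid(p=4, q=2)
        euclid(p=2, q=0)
        -> return 2
      -> return 2
    -> return 2
  -> return 2
-> return 2

Final answer: 2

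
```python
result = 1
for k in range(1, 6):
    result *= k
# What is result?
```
Trace:
  result=1
  result=1, k=1
  result=2, k=2
  result=6, k=3
  result=24, k=4
  result=120, k=5

Final answer: 120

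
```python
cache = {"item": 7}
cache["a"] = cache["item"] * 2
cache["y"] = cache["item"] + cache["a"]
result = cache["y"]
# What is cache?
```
Trace:
  cache={'item': 7}
  cache={'item': 7, 'a': 14}
  cache={'item': 7, 'a': 14, 'y': 21}
  cache={'item': 7, 'a': 14, 'y': 21}, result=21

Final answer: {'item': 7, 'a': 14, 'y': 21}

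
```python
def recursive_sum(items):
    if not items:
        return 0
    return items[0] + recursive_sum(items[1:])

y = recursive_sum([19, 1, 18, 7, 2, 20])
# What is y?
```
Call trace:
recursive_sum(items=[19, 1, 18, 7, 2, 20])
  recursive_sum(items=[1, 18, 7, 2, 20])
    recursive_sum(items=[18, 7, 2, 20])
      recursive_sum(items=[7, 2, 20])
        recursive_sum(items=[2, 20])
          recursive_sum(items=[20])
            recursive_sum(items=[])
            -> return 0
          -> return 20
        -> return 22
      -> return 29
    -> return 47
  -> return 48
-> return 67

Final answer: 67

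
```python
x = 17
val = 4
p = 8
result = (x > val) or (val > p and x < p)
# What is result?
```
Trace:
  x=17
  x=17, val=4
  x=17, val=4, p=8
  x=17, val=4, p=8, result=True

Final answer: True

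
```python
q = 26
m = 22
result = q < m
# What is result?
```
Trace:
  q=26
  q=26, m=22
  q=26, m=22, result=False

Final answer: False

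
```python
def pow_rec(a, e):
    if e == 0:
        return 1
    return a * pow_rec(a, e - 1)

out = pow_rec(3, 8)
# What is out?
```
Call trace:
pow_rec(a=3, e=8)
  pow_rec(a=3, e=7)
    pow_rec(a=3, e=6)
      pow_rec(a=3, e=5)
        pow_rec(a=3, e=4)
          pow_rec(a=3, e=3)
            pow_rec(a=3, e=2)
              pow_rec(a=3, e=1)
                pow_rec(a=3, e=0)
                -> return 1
              -> return 3
            -> return 9
          -> return 27
        -> return 81
      -> return 243
    -> return 729
  -> return 2187
-> return 6561

Final answer: 6561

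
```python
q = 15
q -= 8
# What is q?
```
Trace:
  q=15
  q=7

Final answer: 7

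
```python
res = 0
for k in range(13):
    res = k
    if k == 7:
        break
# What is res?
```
Trace:
  res=0
  res=0, k=0
  res=1, k=1
  res=2, k=2
  res=3, k=3
  res=4, k=4
  res=5, k=5
  res=6, k=6
  res=7, k=7

Final answer: 7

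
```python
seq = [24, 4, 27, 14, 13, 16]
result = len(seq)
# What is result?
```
Trace:
  seq=[24, 4, 27, 14, 13, 16]
  seq=[24, 4, 27, 14, 13, 16], result=6

Final answer: 6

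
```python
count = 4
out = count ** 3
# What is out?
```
Trace:
  count=4
  count=4, out=64

Final answer: 64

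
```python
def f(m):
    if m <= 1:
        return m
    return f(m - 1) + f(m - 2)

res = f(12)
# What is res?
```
Call trace (a repeated sub-call is expanded the first time; later identical calls just restate its return value):
f(m=12)
  f(m=11)
    f(m=10)
      f(m=9)
        f(m=8)
          f(m=7)
            f(m=6)
              f(m=5)
                f(m=4)
                  f(m=3)
                    f(m=2)
                      f(m=1)
                      -> return 1
                      f(m=0)
                      -> return 0
                    -> return 1
                    f(m=1)
                    -> return 1
                  -> return 2
                  f(m=2) -> return 1  (same call as traced above)
                -> return 3
                f(m=3) -> return 2  (same call as traced above)
              -> return 5
              f(m=4) -> return 3  (same call as traced above)
            -> return 8
            f(m=5) -> return 5  (same call as traced above)
          -> return 13
          f(m=6) -> return 8  (same call as traced above)
        -> return 21
        f(m=7) -> return 13  (same call as traced above)
      -> return 34
      f(m=8) -> return 21  (same call as traced above)
    -> return 55
    f(m=9) -> return 34  (same call as traced above)
  -> return 89
  f(m=10) -> return 55  (same call as traced above)
-> return 144

Final answer: 144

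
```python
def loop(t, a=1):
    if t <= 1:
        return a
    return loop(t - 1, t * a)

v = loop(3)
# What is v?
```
Call trace:
loop(t=3, a=1)
  loop(t=2, a=3)
    loop(t=1, a=6)
    -> return 6
  -> return 6
-> return 6

Final answer: 6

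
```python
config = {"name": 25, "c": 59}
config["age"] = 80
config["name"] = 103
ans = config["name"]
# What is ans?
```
Trace:
  config={'name': 25, 'c': 59}
  config={'name': 25, 'c': 59, 'age': 80}
  config={'name': 103, 'c': 59, 'age': 80}
  config={'name': 103, 'c': 59, 'age': 80}, ans=103

Final answer: 103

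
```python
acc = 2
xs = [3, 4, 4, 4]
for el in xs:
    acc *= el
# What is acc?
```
Trace:
  acc=2
  acc=6, el=3
  acc=24, el=4
  acc=96, el=4
  acc=384, el=4

Final answer: 384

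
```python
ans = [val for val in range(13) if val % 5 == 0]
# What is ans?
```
Trace:
  val=0
  val=1
  val=2
  val=3
  val=4
  val=5
  val=6
  val=7
  val=8
  val=9
  val=10
  val=11
  val=12
  ans=[0, 5, 10]

Final answer: [0, 5, 10]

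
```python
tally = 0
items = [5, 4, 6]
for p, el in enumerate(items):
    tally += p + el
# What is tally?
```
Trace:
  tally=0
  tally=5, p=0, el=5
  tally=10, p=1, el=4
  tally=18, p=2, el=6

Final answer: 18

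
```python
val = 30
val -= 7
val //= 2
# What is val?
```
Trace:
  val=30
  val=23
  val=11

Final answer: 11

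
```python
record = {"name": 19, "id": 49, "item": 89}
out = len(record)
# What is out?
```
Trace:
  record={'name': 19, 'id': 49, 'item': 89}
  record={'name': 19, 'id': 49, 'item': 89}, out=3

Final answer: 3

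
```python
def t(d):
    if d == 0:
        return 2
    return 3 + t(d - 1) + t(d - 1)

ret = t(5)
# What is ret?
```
Call trace (a repeated sub-call is expanded the first time; later identical calls just restate its return value):
t(d=5)
  t(d=4)
    t(d=3)
      t(d=2)
        t(d=1)
          t(d=0)
          -> return 2
          t(d=0)
          -> return 2
        -> return 7
        t(d=1) -> return 7  (same call as traced above)
      -> return 17
      t(d=2) -> return 17  (same call as traced above)
    -> return 37
    t(d=3) -> return 37  (same call as traced above)
  -> return 77
  t(d=4) -> return 77  (same call as traced above)
-> return 157

Final answer: 157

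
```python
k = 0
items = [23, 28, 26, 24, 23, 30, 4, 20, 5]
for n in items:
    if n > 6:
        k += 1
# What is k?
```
Trace:
  k=0
  k=1, n=23
  k=2, n=28
  k=3, n=26
  k=4, n=24
  k=5, n=23
  k=6, n=30
  k=6, n=4
  k=7, n=20
  k=7, n=5

Final answer: 7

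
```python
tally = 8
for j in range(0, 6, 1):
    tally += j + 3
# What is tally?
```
Trace:
  tally=8
  tally=11, j=0
  tally=15, j=1
  tally=20, j=2
  tally=26, j=3
  tally=33, j=4
  tally=41, j=5

Final answer: 41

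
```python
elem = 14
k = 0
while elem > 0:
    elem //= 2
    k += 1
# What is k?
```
Trace:
  elem=14
  elem=14, k=0
  elem=7, k=1
  elem=3, k=2
  elem=1, k=3
  elem=0, k=4

Final answer: 4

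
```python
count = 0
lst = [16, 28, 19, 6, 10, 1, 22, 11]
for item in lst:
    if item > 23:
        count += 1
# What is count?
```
Trace:
  count=0
  count=0, item=16
  count=1, item=28
  count=1, item=19
  count=1, item=6
  count=1, item=10
  count=1, item=1
  count=1, item=22
  count=1, item=11

Final answer: 1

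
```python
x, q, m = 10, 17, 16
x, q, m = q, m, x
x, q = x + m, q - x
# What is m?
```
Trace:
  x=10, q=17, m=16
  x=17, q=16, m=10
  x=27, q=-1, m=10

Final answer: 10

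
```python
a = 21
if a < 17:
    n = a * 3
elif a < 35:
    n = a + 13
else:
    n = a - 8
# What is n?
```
Trace:
  a=21
  a=21, n=34

Final answer: 34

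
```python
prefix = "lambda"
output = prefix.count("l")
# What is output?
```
Trace:
  prefix='lambda'
  prefix='lambda', output=1

Final answer: 1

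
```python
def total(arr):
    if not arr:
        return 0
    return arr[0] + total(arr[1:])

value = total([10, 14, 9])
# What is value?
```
Call trace:
total(arr=[10, 14, 9])
  total(arr=[14, 9])
    total(arr=[9])
      total(arr=[])
      -> return 0
    -> return 9
  -> return 23
-> return 33

Final answer: 33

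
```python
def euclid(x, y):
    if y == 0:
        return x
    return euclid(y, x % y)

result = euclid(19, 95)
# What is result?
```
Call trace:
euclid(x=19, y=95)
  euclid(x=95, y=19)
    euclid(x=19, y=0)
    -> return 19
  -> return 19
-> return 19

Final answer: 19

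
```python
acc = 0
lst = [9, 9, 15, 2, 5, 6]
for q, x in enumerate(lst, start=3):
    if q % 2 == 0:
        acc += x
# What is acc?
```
Trace:
  acc=0
  acc=0, q=3, x=9
  acc=9, q=4, x=9
  acc=9, q=5, x=15
  acc=11, q=6, x=2
  acc=11, q=7, x=5
  acc=17, q=8, x=6

Final answer: 17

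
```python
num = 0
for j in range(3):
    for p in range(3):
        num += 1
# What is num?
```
Trace:
  num=0
  num=1, j=0, p=0
  num=2, j=0, p=1
  num=3, j=0, p=2
  num=4, j=1, p=0
  num=5, j=1, p=1
  num=6, j=1, p=2
  num=7, j=2, p=0
  num=8, j=2, p=1
  num=9, j=2, p=2

Final answer: 9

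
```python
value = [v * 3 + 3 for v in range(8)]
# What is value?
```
Trace:
  v=0
  v=1
  v=2
  v=3
  v=4
  v=5
  v=6
  v=7
  value=[3, 6, 9, 12, 15, 18, 21, 24]

Final answer: [3, 6, 9, 12, 15, 18, 21, 24]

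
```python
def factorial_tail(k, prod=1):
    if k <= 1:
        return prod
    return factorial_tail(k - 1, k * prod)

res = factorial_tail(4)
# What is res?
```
Call trace:
factorial_tail(k=4, prod=1)
  factorial_tail(k=3, prod=4)
    factorial_tail(k=2, prod=12)
      factorial_tail(k=1, prod=24)
      -> return 24
    -> return 24
  -> return 24
-> return 24

Final answer: 24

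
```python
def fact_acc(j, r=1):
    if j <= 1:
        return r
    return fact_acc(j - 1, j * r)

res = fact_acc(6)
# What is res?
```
Call trace:
fact_acc(j=6, r=1)
  fact_acc(j=5, r=6)
    fact_acc(j=4, r=30)
      fact_acc(j=3, r=120)
        fact_acc(j=2, r=360)
          fact_acc(j=1, r=720)
          -> return 720
        -> return 720
      -> return 720
    -> return 720
  -> return 720
-> return 720

Final answer: 720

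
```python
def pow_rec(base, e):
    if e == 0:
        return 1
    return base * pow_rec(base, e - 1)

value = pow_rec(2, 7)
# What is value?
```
Call trace:
pow_rec(base=2, e=7)
  pow_rec(base=2, e=6)
    pow_rec(base=2, e=5)
      pow_rec(base=2, e=4)
        pow_rec(base=2, e=3)
          pow_rec(base=2, e=2)
            pow_rec(base=2, e=1)
              pow_rec(base=2, e=0)
              -> return 1
            -> return 2
          -> return 4
        -> return 8
      -> return 16
    -> return 32
  -> return 64
-> return 128

Final answer: 128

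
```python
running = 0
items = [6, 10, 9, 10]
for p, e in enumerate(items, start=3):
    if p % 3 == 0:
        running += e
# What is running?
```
Trace:
  running=0
  running=6, p=3, e=6
  running=6, p=4, e=10
  running=6, p=5, e=9
  running=16, p=6, e=10

Final answer: 16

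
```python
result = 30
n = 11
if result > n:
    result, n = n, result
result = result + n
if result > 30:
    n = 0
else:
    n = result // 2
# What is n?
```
Trace:
  result=30
  result=30, n=11
  result=11, n=30
  result=41, n=30
  result=41, n=0

Final answer: 0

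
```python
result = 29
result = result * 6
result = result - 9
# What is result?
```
Trace:
  result=29
  result=174
  result=165

Final answer: 165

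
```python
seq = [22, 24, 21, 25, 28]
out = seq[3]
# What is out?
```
Trace:
  seq=[22, 24, 21, 25, 28]
  seq=[22, 24, 21, 25, 28], out=25

Final answer: 25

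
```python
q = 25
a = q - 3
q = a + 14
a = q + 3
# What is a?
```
Trace:
  q=25
  q=25, a=22
  q=36, a=22
  q=36, a=39

Final answer: 39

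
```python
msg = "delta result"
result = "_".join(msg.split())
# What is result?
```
Trace:
  msg='delta result'
  msg='delta result', result='delta_result'

Final answer: 'delta_result'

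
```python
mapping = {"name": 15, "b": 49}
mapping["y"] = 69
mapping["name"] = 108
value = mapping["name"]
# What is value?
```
Trace:
  mapping={'name': 15, 'b': 49}
  mapping={'name': 15, 'b': 49, 'y': 69}
  mapping={'name': 108, 'b': 49, 'y': 69}
  mapping={'name': 108, 'b': 49, 'y': 69}, value=108

Final answer: 108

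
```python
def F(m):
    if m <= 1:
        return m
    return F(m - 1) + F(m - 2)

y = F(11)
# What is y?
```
Call trace (a repeated sub-call is expanded the first time; later identical calls just restate its return value):
F(m=11)
  F(m=10)
    F(m=9)
      F(m=8)
        F(m=7)
          F(m=6)
            F(m=5)
              F(m=4)
                F(m=3)
                  F(m=2)
                    F(m=1)
                    -> return 1
                    F(m=0)
                    -> return 0
                  -> return 1
                  F(m=1)
                  -> return 1
                -> return 2
                F(m=2) -> return 1  (same call as traced above)
              -> return 3
              F(m=3) -> return 2  (same call as traced above)
            -> return 5
            F(m=4) -> return 3  (same call as traced above)
          -> return 8
          F(m=5) -> return 5  (same call as traced above)
        -> return 13
        F(m=6) -> return 8  (same call as traced above)
      -> return 21
      F(m=7) -> return 13  (same call as traced above)
    -> return 34
    F(m=8) -> return 21  (same call as traced above)
  -> return 55
  F(m=9) -> return 34  (same call as traced above)
-> return 89

Final answer: 89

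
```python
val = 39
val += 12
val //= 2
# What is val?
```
Trace:
  val=39
  val=51
  val=25

Final answer: 25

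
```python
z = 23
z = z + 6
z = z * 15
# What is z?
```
Trace:
  z=23
  z=29
  z=435

Final answer: 435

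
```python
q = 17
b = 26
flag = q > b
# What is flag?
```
Trace:
  q=17
  q=17, b=26
  q=17, b=26, flag=False

Final answer: False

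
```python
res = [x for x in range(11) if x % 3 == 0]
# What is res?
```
Trace:
  x=0
  x=1
  x=2
  x=3
  x=4
  x=5
  x=6
  x=7
  x=8
  x=9
  x=10
  res=[0, 3, 6, 9]

Final answer: [0, 3, 6, 9]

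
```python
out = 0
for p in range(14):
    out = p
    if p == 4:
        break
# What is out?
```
Trace:
  out=0
  out=0, p=0
  out=1, p=1
  out=2, p=2
  out=3, p=3
  out=4, p=4

Final answer: 4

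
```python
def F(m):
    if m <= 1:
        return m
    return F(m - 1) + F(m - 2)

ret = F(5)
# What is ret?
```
Call trace (a repeated sub-call is expanded the first time; later identical calls just restate its return value):
F(m=5)
  F(m=4)
    F(m=3)
      F(m=2)
        F(m=1)
        -> return 1
        F(m=0)
        -> return 0
      -> return 1
      F(m=1)
      -> return 1
    -> return 2
    F(m=2) -> return 1  (same call as traced above)
  -> return 3
  F(m=3) -> return 2  (same call as traced above)
-> return 5

Final answer: 5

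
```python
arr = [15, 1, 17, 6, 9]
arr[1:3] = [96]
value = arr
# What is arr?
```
Trace:
  arr=[15, 1, 17, 6, 9]
  arr=[15, 96, 6, 9]
  arr=[15, 96, 6, 9], value=[15, 96, 6, 9]

Final answer: [15, 96, 6, 9]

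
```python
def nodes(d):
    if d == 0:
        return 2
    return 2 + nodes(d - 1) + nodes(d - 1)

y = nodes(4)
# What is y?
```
Call trace (a repeated sub-call is expanded the first time; later identical calls just restate its return value):
nodes(d=4)
  nodes(d=3)
    nodes(d=2)
      nodes(d=1)
        nodes(d=0)
        -> return 2
        nodes(d=0)
        -> return 2
      -> return 6
      nodes(d=1) -> return 6  (same call as traced above)
    -> return 14
    nodes(d=2) -> return 14  (same call as traced above)
  -> return 30
  nodes(d=3) -> return 30  (same call as traced above)
-> return 62

Final answer: 62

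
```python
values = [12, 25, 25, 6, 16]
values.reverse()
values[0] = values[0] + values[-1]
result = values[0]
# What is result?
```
Trace:
  values=[12, 25, 25, 6, 16]
  values=[16, 6, 25, 25, 12]
  values=[28, 6, 25, 25, 12]
  values=[28, 6, 25, 25, 12], result=28

Final answer: 28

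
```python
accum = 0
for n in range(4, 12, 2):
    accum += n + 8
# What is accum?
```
Trace:
  accum=0
  accum=12, n=4
  accum=26, n=6
  accum=42, n=8
  accum=60, n=10

Final answer: 60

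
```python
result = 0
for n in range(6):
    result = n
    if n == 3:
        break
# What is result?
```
Trace:
  result=0
  result=0, n=0
  result=1, n=1
  result=2, n=2
  result=3, n=3

Final answer: 3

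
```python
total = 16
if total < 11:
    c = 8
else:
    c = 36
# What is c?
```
Trace:
  total=16
  total=16, c=36

Final answer: 36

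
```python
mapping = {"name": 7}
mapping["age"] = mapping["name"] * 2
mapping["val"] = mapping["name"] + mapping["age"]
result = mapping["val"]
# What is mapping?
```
Trace:
  mapping={'name': 7}
  mapping={'name': 7, 'age': 14}
  mapping={'name': 7, 'age': 14, 'val': 21}
  mapping={'name': 7, 'age': 14, 'val': 21}, result=21

Final answer: {'name': 7, 'age': 14, 'val': 21}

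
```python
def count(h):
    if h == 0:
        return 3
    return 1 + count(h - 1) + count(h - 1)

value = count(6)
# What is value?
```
Call trace (a repeated sub-call is expanded the first time; later identical calls just restate its return value):
count(h=6)
  count(h=5)
    count(h=4)
      count(h=3)
        count(h=2)
          count(h=1)
            count(h=0)
            -> return 3
            count(h=0)
            -> return 3
          -> return 7
          count(h=1) -> return 7  (same call as traced above)
        -> return 15
        count(h=2) -> return 15  (same call as traced above)
      -> return 31
      count(h=3) -> return 31  (same call as traced above)
    -> return 63
    count(h=4) -> return 63  (same call as traced above)
  -> return 127
  count(h=5) -> return 127  (same call as traced above)
-> return 255

Final answer: 255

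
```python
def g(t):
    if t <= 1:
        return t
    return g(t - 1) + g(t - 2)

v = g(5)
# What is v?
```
Call trace (a repeated sub-call is expanded the first time; later identical calls just restate its return value):
g(t=5)
  g(t=4)
    g(t=3)
      g(t=2)
        g(t=1)
        -> return 1
        g(t=0)
        -> return 0
      -> return 1
      g(t=1)
      -> return 1
    -> return 2
    g(t=2) -> return 1  (same call as traced above)
  -> return 3
  g(t=3) -> return 2  (same call as traced above)
-> return 5

Final answer: 5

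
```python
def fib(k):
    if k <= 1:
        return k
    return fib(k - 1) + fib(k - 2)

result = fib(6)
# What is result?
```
Call trace (a repeated sub-call is expanded the first time; later identical calls just restate its return value):
fib(k=6)
  fib(k=5)
    fib(k=4)
      fib(k=3)
        fib(k=2)
          fib(k=1)
          -> return 1
          fib(k=0)
          -> return 0
        -> return 1
        fib(k=1)
        -> return 1
      -> return 2
      fib(k=2) -> return 1  (same call as traced above)
    -> return 3
    fib(k=3) -> return 2  (same call as traced above)
  -> return 5
  fib(k=4) -> return 3  (same call as traced above)
-> return 8

Final answer: 8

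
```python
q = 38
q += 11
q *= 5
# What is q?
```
Trace:
  q=38
  q=49
  q=245

Final answer: 245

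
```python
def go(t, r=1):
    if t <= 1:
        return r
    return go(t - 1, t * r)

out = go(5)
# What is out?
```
Call trace:
go(t=5, r=1)
  go(t=4, r=5)
    go(t=3, r=20)
      go(t=2, r=60)
        go(t=1, r=120)
        -> return 120
      -> return 120
    -> return 120
  -> return 120
-> return 120

Final answer: 120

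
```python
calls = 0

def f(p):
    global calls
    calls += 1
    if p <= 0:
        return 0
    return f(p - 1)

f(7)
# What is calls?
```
Call trace:
f(p=7)
  f(p=6)
    f(p=5)
      f(p=4)
        f(p=3)
          f(p=2)
            f(p=1)
              f(p=0)
              -> return 0
            -> return 0
          -> return 0
        -> return 0
      -> return 0
    -> return 0
  -> return 0
-> return 0

calls is incremented once per call. f is entered once for each p = 7, 6, 5, 4, 3, 2, 1, 0 (the p <= 0 call returns without recursing), i.e. 7 + 1 calls.
calls = 8

Final answer: 8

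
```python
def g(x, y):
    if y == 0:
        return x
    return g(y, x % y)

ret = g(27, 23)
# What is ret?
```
Call trace:
g(x=27, y=23)
  g(x=23, y=4)
    g(x=4, y=3)
      g(x=3, y=1)
        g(x=1, y=0)
        -> return 1
      -> return 1
    -> return 1
  -> return 1
-> return 1

Final answer: 1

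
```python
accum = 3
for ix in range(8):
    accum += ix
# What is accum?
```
Trace:
  accum=3
  accum=3, ix=0
  accum=4, ix=1
  accum=6, ix=2
  accum=9, ix=3
  accum=13, ix=4
  accum=18, ix=5
  accum=24, ix=6
  accum=31, ix=7

Final answer: 31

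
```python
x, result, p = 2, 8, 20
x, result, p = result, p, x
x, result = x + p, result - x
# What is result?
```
Trace:
  x=2, result=8, p=20
  x=8, result=20, p=2
  x=10, result=12, p=2

Final answer: 12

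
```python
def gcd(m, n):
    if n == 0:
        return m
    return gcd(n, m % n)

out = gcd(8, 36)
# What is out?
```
Call trace:
gcd(m=8, n=36)
  gcd(m=36, n=8)
    gcd(m=8, n=4)
      gcd(m=4, n=0)
      -> return 4
    -> return 4
  -> return 4
-> return 4

Final answer: 4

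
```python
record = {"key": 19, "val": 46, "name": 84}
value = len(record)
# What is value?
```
Trace:
  record={'key': 19, 'val': 46, 'name': 84}
  record={'key': 19, 'val': 46, 'name': 84}, value=3

Final answer: 3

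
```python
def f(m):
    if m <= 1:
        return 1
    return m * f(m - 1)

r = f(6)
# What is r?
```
Call trace:
f(m=6)
  f(m=5)
    f(m=4)
      f(m=3)
        f(m=2)
          f(m=1)
          -> return 1
        -> return 2
      -> return 6
    -> return 24
  -> return 120
-> return 720

Final answer: 720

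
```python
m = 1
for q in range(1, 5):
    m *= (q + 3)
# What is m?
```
Trace:
  m=1
  m=4, q=1
  m=20, q=2
  m=120, q=3
  m=840, q=4

Final answer: 840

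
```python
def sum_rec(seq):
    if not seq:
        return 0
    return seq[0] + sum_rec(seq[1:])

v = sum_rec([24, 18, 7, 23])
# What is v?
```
Call trace:
sum_rec(seq=[24, 18, 7, 23])
  sum_rec(seq=[18, 7, 23])
    sum_rec(seq=[7, 23])
      sum_rec(seq=[23])
        sum_rec(seq=[])
        -> return 0
      -> return 23
    -> return 30
  -> return 48
-> return 72

Final answer: 72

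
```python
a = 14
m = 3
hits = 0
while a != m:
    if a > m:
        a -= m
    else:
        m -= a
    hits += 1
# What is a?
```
Trace:
  a=14
  a=14, m=3
  a=14, m=3, hits=0
  a=11, m=3, hits=1
  a=8, m=3, hits=2
  a=5, m=3, hits=3
  a=2, m=3, hits=4
  a=2, m=1, hits=5
  a=1, m=1, hits=6

Final answer: 1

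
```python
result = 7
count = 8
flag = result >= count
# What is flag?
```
Trace:
  result=7
  result=7, count=8
  result=7, count=8, flag=False

Final answer: False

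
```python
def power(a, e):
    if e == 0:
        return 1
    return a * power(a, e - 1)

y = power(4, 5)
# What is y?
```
Call trace:
power(a=4, e=5)
  power(a=4, e=4)
    power(a=4, e=3)
      power(a=4, e=2)
        power(a=4, e=1)
          power(a=4, e=0)
          -> return 1
        -> return 4
      -> return 16
    -> return 64
  -> return 256
-> return 1024

Final answer: 1024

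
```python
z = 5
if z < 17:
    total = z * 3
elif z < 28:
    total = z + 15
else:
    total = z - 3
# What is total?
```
Trace:
  z=5
  z=5, total=15

Final answer: 15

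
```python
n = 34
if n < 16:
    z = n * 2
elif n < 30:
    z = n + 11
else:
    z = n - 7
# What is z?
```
Trace:
  n=34
  n=34, z=27

Final answer: 27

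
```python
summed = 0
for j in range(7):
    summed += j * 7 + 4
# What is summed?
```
Trace:
  summed=0
  summed=4, j=0
  summed=15, j=1
  summed=33, j=2
  summed=58, j=3
  summed=90, j=4
  summed=129, j=5
  summed=175, j=6

Final answer: 175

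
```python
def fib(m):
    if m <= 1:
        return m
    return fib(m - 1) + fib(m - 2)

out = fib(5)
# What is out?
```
Call trace (a repeated sub-call is expanded the first time; later identical calls just restate its return value):
fib(m=5)
  fib(m=4)
    fib(m=3)
      fib(m=2)
        fib(m=1)
        -> return 1
        fib(m=0)
        -> return 0
      -> return 1
      fib(m=1)
      -> return 1
    -> return 2
    fib(m=2) -> return 1  (same call as traced above)
  -> return 3
  fib(m=3) -> return 2  (same call as traced above)
-> return 5

Final answer: 5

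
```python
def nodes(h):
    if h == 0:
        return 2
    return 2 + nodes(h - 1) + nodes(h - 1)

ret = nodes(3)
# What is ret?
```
Call trace (a repeated sub-call is expanded the first time; later identical calls just restate its return value):
nodes(h=3)
  nodes(h=2)
    nodes(h=1)
      nodes(h=0)
      -> return 2
      nodes(h=0)
      -> return 2
    -> return 6
    nodes(h=1) -> return 6  (same call as traced above)
  -> return 14
  nodes(h=2) -> return 14  (same call as traced above)
-> return 30

Final answer: 30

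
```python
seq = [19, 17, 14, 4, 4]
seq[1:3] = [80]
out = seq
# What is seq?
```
Trace:
  seq=[19, 17, 14, 4, 4]
  seq=[19, 80, 4, 4]
  seq=[19, 80, 4, 4], out=[19, 80, 4, 4]

Final answer: [19, 80, 4, 4]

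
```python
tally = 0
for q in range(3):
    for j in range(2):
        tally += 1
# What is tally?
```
Trace:
  tally=0
  tally=1, q=0, j=0
  tally=2, q=0, j=1
  tally=3, q=1, j=0
  tally=4, q=1, j=1
  tally=5, q=2, j=0
  tally=6, q=2, j=1

Final answer: 6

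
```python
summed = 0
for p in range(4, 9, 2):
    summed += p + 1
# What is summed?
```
Trace:
  summed=0
  summed=5, p=4
  summed=12, p=6
  summed=21, p=8

Final answer: 21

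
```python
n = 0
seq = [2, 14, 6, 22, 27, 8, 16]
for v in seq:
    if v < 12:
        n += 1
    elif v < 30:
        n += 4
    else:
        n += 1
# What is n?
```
Trace:
  n=0
  n=1, v=2
  n=5, v=14
  n=6, v=6
  n=10, v=22
  n=14, v=27
  n=15, v=8
  n=19, v=16

Final answer: 19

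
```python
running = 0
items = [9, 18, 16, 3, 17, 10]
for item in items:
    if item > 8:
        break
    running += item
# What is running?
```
Trace:
  running=0
  running=0, item=9

Final answer: 0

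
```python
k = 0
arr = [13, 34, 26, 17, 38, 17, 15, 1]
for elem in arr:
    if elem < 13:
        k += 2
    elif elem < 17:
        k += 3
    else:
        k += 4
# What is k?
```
Trace:
  k=0
  k=3, elem=13
  k=7, elem=34
  k=11, elem=26
  k=15, elem=17
  k=19, elem=38
  k=23, elem=17
  k=26, elem=15
  k=28, elem=1

Final answer: 28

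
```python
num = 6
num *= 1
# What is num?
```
Trace:
  num=6
  num=6

Final answer: 6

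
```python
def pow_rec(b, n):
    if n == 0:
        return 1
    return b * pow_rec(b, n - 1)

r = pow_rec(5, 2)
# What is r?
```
Call trace:
pow_rec(b=5, n=2)
  pow_rec(b=5, n=1)
    pow_rec(b=5, n=0)
    -> return 1
  -> return 5
-> return 25

Final answer: 25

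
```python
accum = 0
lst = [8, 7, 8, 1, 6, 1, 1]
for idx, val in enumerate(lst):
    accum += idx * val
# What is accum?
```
Trace:
  accum=0
  accum=0, idx=0, val=8
  accum=7, idx=1, val=7
  accum=23, idx=2, val=8
  accum=26, idx=3, val=1
  accum=50, idx=4, val=6
  accum=55, idx=5, val=1
  accum=61, idx=6, val=1

Final answer: 61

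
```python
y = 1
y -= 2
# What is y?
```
Trace:
  y=1
  y=-1

Final answer: -1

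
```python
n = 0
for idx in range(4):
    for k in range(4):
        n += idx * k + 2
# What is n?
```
Trace:
  n=0
  n=2, idx=0, k=0
  n=4, idx=0, k=1
  n=6, idx=0, k=2
  n=8, idx=0, k=3
  n=10, idx=1, k=0
  n=13, idx=1, k=1
  n=17, idx=1, k=2
  n=22, idx=1, k=3
  n=24, idx=2, k=0
  n=28, idx=2, k=1
  n=34, idx=2, k=2
  n=42, idx=2, k=3
  n=44, idx=3, k=0
  n=49, idx=3, k=1
  n=57, idx=3, k=2
  n=68, idx=3, k=3

Final answer: 68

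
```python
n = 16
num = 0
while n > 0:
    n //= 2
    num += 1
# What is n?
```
Trace:
  n=16
  n=16, num=0
  n=8, num=1
  n=4, num=2
  n=2, num=3
  n=1, num=4
  n=0, num=5

Final answer: 0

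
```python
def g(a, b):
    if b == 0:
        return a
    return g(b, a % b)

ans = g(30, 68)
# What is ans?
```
Call trace:
g(a=30, b=68)
  g(a=68, b=30)
    g(a=30, b=8)
      g(a=8, b=6)
        g(a=6, b=2)
          g(a=2, b=0)
          -> return 2
        -> return 2
      -> return 2
    -> return 2
  -> return 2
-> return 2

Final answer: 2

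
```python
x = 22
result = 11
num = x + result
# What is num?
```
Trace:
  x=22
  x=22, result=11
  x=22, result=11, num=33

Final answer: 33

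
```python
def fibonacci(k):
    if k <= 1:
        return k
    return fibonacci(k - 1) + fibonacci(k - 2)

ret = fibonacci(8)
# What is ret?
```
Call trace (a repeated sub-call is expanded the first time; later identical calls just restate its return value):
fibonacci(k=8)
  fibonacci(k=7)
    fibonacci(k=6)
      fibonacci(k=5)
        fibonacci(k=4)
          fibonacci(k=3)
            fibonacci(k=2)
              fibonacci(k=1)
              -> return 1
              fibonacci(k=0)
              -> return 0
            -> return 1
            fibonacci(k=1)
            -> return 1
          -> return 2
          fibonacci(k=2) -> return 1  (same call as traced above)
        -> return 3
        fibonacci(k=3) -> return 2  (same call as traced above)
      -> return 5
      fibonacci(k=4) -> return 3  (same call as traced above)
    -> return 8
    fibonacci(k=5) -> return 5  (same call as traced above)
  -> return 13
  fibonacci(k=6) -> return 8  (same call as traced above)
-> return 21

Final answer: 21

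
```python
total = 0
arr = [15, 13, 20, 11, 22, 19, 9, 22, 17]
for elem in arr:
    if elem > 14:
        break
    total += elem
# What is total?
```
Trace:
  total=0
  total=0, elem=15

Final answer: 0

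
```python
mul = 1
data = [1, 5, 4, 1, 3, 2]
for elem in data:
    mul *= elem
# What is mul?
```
Trace:
  mul=1
  mul=1, elem=1
  mul=5, elem=5
  mul=20, elem=4
  mul=20, elem=1
  mul=60, elem=3
  mul=120, elem=2

Final answer: 120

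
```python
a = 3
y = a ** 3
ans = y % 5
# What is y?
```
Trace:
  a=3
  a=3, y=27
  a=3, y=27, ans=2

Final answer: 27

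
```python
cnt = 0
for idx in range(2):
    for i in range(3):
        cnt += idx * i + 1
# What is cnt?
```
Trace:
  cnt=0
  cnt=1, idx=0, i=0
  cnt=2, idx=0, i=1
  cnt=3, idx=0, i=2
  cnt=4, idx=1, i=0
  cnt=6, idx=1, i=1
  cnt=9, idx=1, i=2

Final answer: 9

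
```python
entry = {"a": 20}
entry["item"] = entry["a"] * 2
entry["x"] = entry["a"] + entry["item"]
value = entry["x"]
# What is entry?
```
Trace:
  entry={'a': 20}
  entry={'a': 20, 'item': 40}
  entry={'a': 20, 'item': 40, 'x': 60}
  entry={'a': 20, 'item': 40, 'x': 60}, value=60

Final answer: {'a': 20, 'item': 40, 'x': 60}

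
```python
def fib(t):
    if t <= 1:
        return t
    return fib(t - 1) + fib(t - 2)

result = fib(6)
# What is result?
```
Call trace (a repeated sub-call is expanded the first time; later identical calls just restate its return value):
fib(t=6)
  fib(t=5)
    fib(t=4)
      fib(t=3)
        fib(t=2)
          fib(t=1)
          -> return 1
          fib(t=0)
          -> return 0
        -> return 1
        fib(t=1)
        -> return 1
      -> return 2
      fib(t=2) -> return 1  (same call as traced above)
    -> return 3
    fib(t=3) -> return 2  (same call as traced above)
  -> return 5
  fib(t=4) -> return 3  (same call as traced above)
-> return 8

Final answer: 8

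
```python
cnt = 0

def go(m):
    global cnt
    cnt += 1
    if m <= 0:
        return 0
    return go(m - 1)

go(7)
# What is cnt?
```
Call trace:
go(m=7)
  go(m=6)
    go(m=5)
      go(m=4)
        go(m=3)
          go(m=2)
            go(m=1)
              go(m=0)
              -> return 0
            -> return 0
          -> return 0
        -> return 0
      -> return 0
    -> return 0
  -> return 0
-> return 0

cnt is incremented once per call. go is entered once for each m = 7, 6, 5, 4, 3, 2, 1, 0 (the m <= 0 call returns without recursing), i.e. 7 + 1 calls.
cnt = 8

Final answer: 8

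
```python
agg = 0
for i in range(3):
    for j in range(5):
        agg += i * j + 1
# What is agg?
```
Trace:
  agg=0
  agg=1, i=0, j=0
  agg=2, i=0, j=1
  agg=3, i=0, j=2
  agg=4, i=0, j=3
  agg=5, i=0, j=4
  agg=6, i=1, j=0
  agg=8, i=1, j=1
  agg=11, i=1, j=2
  agg=15, i=1, j=3
  agg=20, i=1, j=4
  agg=21, i=2, j=0
  agg=24, i=2, j=1
  agg=29, i=2, j=2
  agg=36, i=2, j=3
  agg=45, i=2, j=4

Final answer: 45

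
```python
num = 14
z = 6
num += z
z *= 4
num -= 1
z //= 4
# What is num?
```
Trace:
  num=14
  num=14, z=6
  num=20, z=6
  num=20, z=24
  num=19, z=24
  num=19, z=6

Final answer: 19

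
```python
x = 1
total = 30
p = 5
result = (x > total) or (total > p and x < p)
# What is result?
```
Trace:
  x=1
  x=1, total=30
  x=1, total=30, p=5
  x=1, total=30, p=5, result=True

Final answer: True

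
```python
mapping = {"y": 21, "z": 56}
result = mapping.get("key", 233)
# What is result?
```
Trace:
  mapping={'y': 21, 'z': 56}
  mapping={'y': 21, 'z': 56}, result=233

Final answer: 233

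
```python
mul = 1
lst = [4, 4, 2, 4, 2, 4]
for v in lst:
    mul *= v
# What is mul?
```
Trace:
  mul=1
  mul=4, v=4
  mul=16, v=4
  mul=32, v=2
  mul=128, v=4
  mul=256, v=2
  mul=1024, v=4

Final answer: 1024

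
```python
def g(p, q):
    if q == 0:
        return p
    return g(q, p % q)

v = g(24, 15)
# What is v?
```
Call trace:
g(p=24, q=15)
  g(p=15, q=9)
    g(p=9, q=6)
      g(p=6, q=3)
        g(p=3, q=0)
        -> return 3
      -> return 3
    -> return 3
  -> return 3
-> return 3

Final answer: 3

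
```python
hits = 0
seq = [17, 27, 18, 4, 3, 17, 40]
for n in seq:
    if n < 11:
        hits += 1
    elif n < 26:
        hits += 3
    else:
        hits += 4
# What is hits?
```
Trace:
  hits=0
  hits=3, n=17
  hits=7, n=27
  hits=10, n=18
  hits=11, n=4
  hits=12, n=3
  hits=15, n=17
  hits=19, n=40

Final answer: 19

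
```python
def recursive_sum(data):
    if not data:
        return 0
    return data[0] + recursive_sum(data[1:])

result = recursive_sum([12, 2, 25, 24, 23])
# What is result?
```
Call trace:
recursive_sum(data=[12, 2, 25, 24, 23])
  recursive_sum(data=[2, 25, 24, 23])
    recursive_sum(data=[25, 24, 23])
      recursive_sum(data=[24, 23])
        recursive_sum(data=[23])
          recursive_sum(data=[])
          -> return 0
        -> return 23
      -> return 47
    -> return 72
  -> return 74
-> return 86

Final answer: 86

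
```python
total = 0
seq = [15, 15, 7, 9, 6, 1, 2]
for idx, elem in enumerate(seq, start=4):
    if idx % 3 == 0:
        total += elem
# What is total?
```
Trace:
  total=0
  total=0, idx=4, elem=15
  total=0, idx=5, elem=15
  total=7, idx=6, elem=7
  total=7, idx=7, elem=9
  total=7, idx=8, elem=6
  total=8, idx=9, elem=1
  total=8, idx=10, elem=2

Final answer: 8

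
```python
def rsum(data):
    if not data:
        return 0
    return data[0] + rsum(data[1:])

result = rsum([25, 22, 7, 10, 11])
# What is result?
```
Call trace:
rsum(data=[25, 22, 7, 10, 11])
  rsum(data=[22, 7, 10, 11])
    rsum(data=[7, 10, 11])
      rsum(data=[10, 11])
        rsum(data=[11])
          rsum(data=[])
          -> return 0
        -> return 11
      -> return 21
    -> return 28
  -> return 50
-> return 75

Final answer: 75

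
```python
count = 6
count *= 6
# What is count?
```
Trace:
  count=6
  count=36

Final answer: 36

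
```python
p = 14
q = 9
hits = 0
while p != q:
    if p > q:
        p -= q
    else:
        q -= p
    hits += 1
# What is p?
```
Trace:
  p=14
  p=14, q=9
  p=14, q=9, hits=0
  p=5, q=9, hits=1
  p=5, q=4, hits=2
  p=1, q=4, hits=3
  p=1, q=3, hits=4
  p=1, q=2, hits=5
  p=1, q=1, hits=6

Final answer: 1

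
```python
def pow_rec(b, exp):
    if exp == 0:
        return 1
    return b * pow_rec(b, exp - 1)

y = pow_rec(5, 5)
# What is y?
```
Call trace:
pow_rec(b=5, exp=5)
  pow_rec(b=5, exp=4)
    pow_rec(b=5, exp=3)
      pow_rec(b=5, exp=2)
        pow_rec(b=5, exp=1)
          pow_rec(b=5, exp=0)
          -> return 1
        -> return 5
      -> return 25
    -> return 125
  -> return 625
-> return 3125

Final answer: 3125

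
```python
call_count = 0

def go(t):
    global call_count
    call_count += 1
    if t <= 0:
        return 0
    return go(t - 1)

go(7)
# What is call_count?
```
Call trace:
go(t=7)
  go(t=6)
    go(t=5)
      go(t=4)
        go(t=3)
          go(t=2)
            go(t=1)
              go(t=0)
              -> return 0
            -> return 0
          -> return 0
        -> return 0
      -> return 0
    -> return 0
  -> return 0
-> return 0

call_count is incremented once per call. go is entered once for each t = 7, 6, 5, 4, 3, 2, 1, 0 (the t <= 0 call returns without recursing), i.e. 7 + 1 calls.
call_count = 8

Final answer: 8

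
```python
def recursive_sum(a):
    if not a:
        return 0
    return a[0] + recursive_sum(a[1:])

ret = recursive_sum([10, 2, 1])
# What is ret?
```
Call trace:
recursive_sum(a=[10, 2, 1])
  recursive_sum(a=[2, 1])
    recursive_sum(a=[1])
      recursive_sum(a=[])
      -> return 0
    -> return 1
  -> return 3
-> return 13

Final answer: 13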